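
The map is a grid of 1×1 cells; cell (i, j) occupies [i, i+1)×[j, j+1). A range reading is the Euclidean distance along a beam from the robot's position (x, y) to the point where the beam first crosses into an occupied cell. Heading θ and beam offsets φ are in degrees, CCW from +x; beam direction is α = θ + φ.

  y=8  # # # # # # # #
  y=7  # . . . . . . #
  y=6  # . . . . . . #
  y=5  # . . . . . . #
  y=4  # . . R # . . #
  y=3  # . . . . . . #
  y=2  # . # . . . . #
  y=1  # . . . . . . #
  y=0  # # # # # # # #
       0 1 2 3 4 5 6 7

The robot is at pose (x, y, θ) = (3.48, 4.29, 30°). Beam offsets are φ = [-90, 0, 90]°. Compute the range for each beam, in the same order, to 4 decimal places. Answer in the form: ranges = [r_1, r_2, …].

beam 1: φ=-90°, α=300°
  dir = (cos 300°, sin 300°) = (0.5000, -0.8660); from cell (3,4)
  next x-line at t=1.0400, next y-line at t=0.3349; Δt_x=2.0000, Δt_y=1.1547
    y: enter (3,3) at t=0.3349
    x: enter (4,3) at t=1.0400
    y: enter (4,2) at t=1.4896
    y: enter (4,1) at t=2.6443
    x: enter (5,1) at t=3.0400
    y: enter (5,0) at t=3.7990 ← occupied
  → r_1 = 3.7990
beam 2: φ=0°, α=30°
  dir = (cos 30°, sin 30°) = (0.8660, 0.5000); from cell (3,4)
  next x-line at t=0.6004, next y-line at t=1.4200; Δt_x=1.1547, Δt_y=2.0000
    x: enter (4,4) at t=0.6004 ← occupied
  → r_2 = 0.6004
beam 3: φ=90°, α=120°
  dir = (cos 120°, sin 120°) = (-0.5000, 0.8660); from cell (3,4)
  next x-line at t=0.9600, next y-line at t=0.8198; Δt_x=2.0000, Δt_y=1.1547
    y: enter (3,5) at t=0.8198
    x: enter (2,5) at t=0.9600
    y: enter (2,6) at t=1.9745
    x: enter (1,6) at t=2.9600
    y: enter (1,7) at t=3.1292
    y: enter (1,8) at t=4.2839 ← occupied
  → r_3 = 4.2839

ranges = [3.7990, 0.6004, 4.2839]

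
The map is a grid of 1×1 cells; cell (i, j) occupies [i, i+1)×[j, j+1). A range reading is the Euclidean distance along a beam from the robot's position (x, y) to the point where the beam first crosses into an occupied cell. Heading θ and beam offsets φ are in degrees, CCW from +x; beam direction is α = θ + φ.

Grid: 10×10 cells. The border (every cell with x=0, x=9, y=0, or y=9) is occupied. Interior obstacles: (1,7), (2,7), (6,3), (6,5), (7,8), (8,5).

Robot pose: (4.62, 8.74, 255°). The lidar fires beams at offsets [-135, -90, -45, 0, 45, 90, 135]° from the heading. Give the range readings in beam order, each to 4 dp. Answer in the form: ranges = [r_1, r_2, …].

ranges = [0.3002, 1.0046, 1.8706, 8.0130, 3.1639, 2.4640, 0.5200]

beam 1: φ=-135°, α=120°
  d=(-0.5000,0.8660)  start (4,8)  tX=1.2400 tY=0.3002  stride 1/|dx|=2.0000 1/|dy|=1.1547
    cross y-line → (4,9), t=0.3002 (wall)
  → r_1 = 0.3002
beam 2: φ=-90°, α=165°
  d=(-0.9659,0.2588)  start (4,8)  tX=0.6419 tY=1.0046  stride 1/|dx|=1.0353 1/|dy|=3.8637
    cross x-line → (3,8), t=0.6419
    cross y-line → (3,9), t=1.0046 (wall)
  → r_2 = 1.0046
beam 3: φ=-45°, α=210°
  d=(-0.8660,-0.5000)  start (4,8)  tX=0.7159 tY=1.4800  stride 1/|dx|=1.1547 1/|dy|=2.0000
    cross x-line → (3,8), t=0.7159
    cross y-line → (3,7), t=1.4800
    cross x-line → (2,7), t=1.8706 (wall)
  → r_3 = 1.8706
beam 4: φ=0°, α=255°
  d=(-0.2588,-0.9659)  start (4,8)  tX=2.3955 tY=0.7661  stride 1/|dx|=3.8637 1/|dy|=1.0353
    cross y-line → (4,7), t=0.7661
    cross y-line → (4,6), t=1.8014
    cross x-line → (3,6), t=2.3955
    cross y-line → (3,5), t=2.8367
    cross y-line → (3,4), t=3.8719
    cross y-line → (3,3), t=4.9072
    cross y-line → (3,2), t=5.9425
    cross x-line → (2,2), t=6.2592
    cross y-line → (2,1), t=6.9778
    cross y-line → (2,0), t=8.0130 (wall)
  → r_4 = 8.0130
beam 5: φ=45°, α=300°
  d=(0.5000,-0.8660)  start (4,8)  tX=0.7600 tY=0.8545  stride 1/|dx|=2.0000 1/|dy|=1.1547
    cross x-line → (5,8), t=0.7600
    cross y-line → (5,7), t=0.8545
    cross y-line → (5,6), t=2.0092
    cross x-line → (6,6), t=2.7600
    cross y-line → (6,5), t=3.1639 (wall)
  → r_5 = 3.1639
beam 6: φ=90°, α=345°
  d=(0.9659,-0.2588)  start (4,8)  tX=0.3934 tY=2.8591  stride 1/|dx|=1.0353 1/|dy|=3.8637
    cross x-line → (5,8), t=0.3934
    cross x-line → (6,8), t=1.4287
    cross x-line → (7,8), t=2.4640 (wall)
  → r_6 = 2.4640
beam 7: φ=135°, α=30°
  d=(0.8660,0.5000)  start (4,8)  tX=0.4388 tY=0.5200  stride 1/|dx|=1.1547 1/|dy|=2.0000
    cross x-line → (5,8), t=0.4388
    cross y-line → (5,9), t=0.5200 (wall)
  → r_7 = 0.5200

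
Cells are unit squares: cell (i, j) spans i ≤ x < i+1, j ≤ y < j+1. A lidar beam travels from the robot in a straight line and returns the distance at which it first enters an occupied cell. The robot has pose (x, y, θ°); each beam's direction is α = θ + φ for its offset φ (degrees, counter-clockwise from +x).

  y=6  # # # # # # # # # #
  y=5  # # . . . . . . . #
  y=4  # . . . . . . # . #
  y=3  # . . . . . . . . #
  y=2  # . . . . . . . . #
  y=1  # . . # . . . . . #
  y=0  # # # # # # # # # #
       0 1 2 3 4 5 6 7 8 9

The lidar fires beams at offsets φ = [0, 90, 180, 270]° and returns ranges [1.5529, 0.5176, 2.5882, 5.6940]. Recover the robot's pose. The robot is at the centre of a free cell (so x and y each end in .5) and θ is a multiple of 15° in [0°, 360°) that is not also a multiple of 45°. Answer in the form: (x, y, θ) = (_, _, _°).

(x, y, θ) = (1.5, 3.5, 105°)

Candidates: 37 free-cell centres × 16 headings = 592 poses. Raycast each; keep the one whose scan matches to 4 dp.
  (5.5, 2.5, 300°): beam 1 = 1.7321 ≠ 1.5529 ✗
  (7.5, 5.5, 240°): beam 1 = 0.5774 ≠ 1.5529 ✗
  (5.5, 1.5, 150°): beam 1 = 5.1962 ≠ 1.5529 ✗
  (5.5, 2.5, 105°): beam 1 = 3.6235 ≠ 1.5529 ✗
  (5.5, 5.5, 285°): beam 1 = 4.6587 ≠ 1.5529 ✗
  …
  (1.5, 3.5, 105°): r_1=1.5529, r_2=0.5176, r_3=2.5882, r_4=5.6940 — all match ✓
No second candidate reproduces the full scan.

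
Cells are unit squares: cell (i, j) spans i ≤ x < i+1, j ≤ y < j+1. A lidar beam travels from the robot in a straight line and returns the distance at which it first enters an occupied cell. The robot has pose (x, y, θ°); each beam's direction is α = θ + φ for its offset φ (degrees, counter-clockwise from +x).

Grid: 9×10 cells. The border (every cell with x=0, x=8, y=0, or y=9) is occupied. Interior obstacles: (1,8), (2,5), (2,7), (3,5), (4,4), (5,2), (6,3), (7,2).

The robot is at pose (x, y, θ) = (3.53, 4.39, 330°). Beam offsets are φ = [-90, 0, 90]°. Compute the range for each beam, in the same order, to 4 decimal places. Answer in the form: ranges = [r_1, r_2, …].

beam 1: φ=-90°, α=240°
  cosα=-0.5000 sinα=-0.8660 | (3,4) | tMaxX 1.0600 tMaxY 0.4503 | tΔX 2.0000 tΔY 1.1547
    t=0.4503 [y] (3,3)
    t=1.0600 [x] (2,3)
    t=1.6050 [y] (2,2)
    t=2.7597 [y] (2,1)
    t=3.0600 [x] (1,1)
    t=3.9144 [y] (1,0) — stop
  → r_1 = 3.9144
beam 2: φ=0°, α=330°
  cosα=0.8660 sinα=-0.5000 | (3,4) | tMaxX 0.5427 tMaxY 0.7800 | tΔX 1.1547 tΔY 2.0000
    t=0.5427 [x] (4,4) — stop
  → r_2 = 0.5427
beam 3: φ=90°, α=60°
  cosα=0.5000 sinα=0.8660 | (3,4) | tMaxX 0.9400 tMaxY 0.7044 | tΔX 2.0000 tΔY 1.1547
    t=0.7044 [y] (3,5) — stop
  → r_3 = 0.7044

ranges = [3.9144, 0.5427, 0.7044]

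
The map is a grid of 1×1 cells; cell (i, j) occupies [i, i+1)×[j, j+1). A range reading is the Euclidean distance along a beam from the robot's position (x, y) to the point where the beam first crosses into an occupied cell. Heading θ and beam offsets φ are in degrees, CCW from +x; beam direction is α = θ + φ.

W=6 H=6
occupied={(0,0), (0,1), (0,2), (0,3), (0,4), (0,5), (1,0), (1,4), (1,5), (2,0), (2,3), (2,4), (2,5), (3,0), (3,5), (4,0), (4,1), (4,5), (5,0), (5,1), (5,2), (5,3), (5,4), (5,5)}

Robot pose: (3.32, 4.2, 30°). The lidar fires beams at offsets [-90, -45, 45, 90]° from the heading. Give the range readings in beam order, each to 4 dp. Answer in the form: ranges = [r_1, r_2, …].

beam 1: φ=-90°, α=300°
  cosα=0.5000 sinα=-0.8660 | (3,4) | tMaxX 1.3600 tMaxY 0.2309 | tΔX 2.0000 tΔY 1.1547
    t=0.2309 [y] (3,3)
    t=1.3600 [x] (4,3)
    t=1.3856 [y] (4,2)
    t=2.5403 [y] (4,1) — stop
  → r_1 = 2.5403
beam 2: φ=-45°, α=345°
  cosα=0.9659 sinα=-0.2588 | (3,4) | tMaxX 0.7040 tMaxY 0.7727 | tΔX 1.0353 tΔY 3.8637
    t=0.7040 [x] (4,4)
    t=0.7727 [y] (4,3)
    t=1.7393 [x] (5,3) — stop
  → r_2 = 1.7393
beam 3: φ=45°, α=75°
  cosα=0.2588 sinα=0.9659 | (3,4) | tMaxX 2.6273 tMaxY 0.8282 | tΔX 3.8637 tΔY 1.0353
    t=0.8282 [y] (3,5) — stop
  → r_3 = 0.8282
beam 4: φ=90°, α=120°
  cosα=-0.5000 sinα=0.8660 | (3,4) | tMaxX 0.6400 tMaxY 0.9238 | tΔX 2.0000 tΔY 1.1547
    t=0.6400 [x] (2,4) — stop
  → r_4 = 0.6400

ranges = [2.5403, 1.7393, 0.8282, 0.6400]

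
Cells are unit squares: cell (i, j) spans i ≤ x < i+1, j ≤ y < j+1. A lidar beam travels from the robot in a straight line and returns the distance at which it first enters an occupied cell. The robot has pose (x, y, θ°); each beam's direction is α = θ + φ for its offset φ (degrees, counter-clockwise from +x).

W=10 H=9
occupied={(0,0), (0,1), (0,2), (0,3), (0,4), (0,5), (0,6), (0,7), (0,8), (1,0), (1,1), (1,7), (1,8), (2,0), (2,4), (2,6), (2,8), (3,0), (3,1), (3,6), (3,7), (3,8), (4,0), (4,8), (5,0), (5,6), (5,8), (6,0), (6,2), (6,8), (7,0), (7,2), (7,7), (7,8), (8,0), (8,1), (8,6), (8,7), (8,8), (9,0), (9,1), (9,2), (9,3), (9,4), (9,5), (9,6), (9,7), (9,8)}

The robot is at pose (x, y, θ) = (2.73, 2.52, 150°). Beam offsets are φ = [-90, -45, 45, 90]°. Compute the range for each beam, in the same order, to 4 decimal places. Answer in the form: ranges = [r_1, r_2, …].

ranges = [4.5400, 1.5322, 1.7910, 1.4600]

beam 1: φ=-90°, α=60°
  direction (0.5000, 0.8660); cell (2,2); t to first gridline: x 0.5400, y 0.5543 (then +2.0000 / +1.1547)
    (3,2) via x @ 0.5400
    (3,3) via y @ 0.5543
    (3,4) via y @ 1.7090
    (4,4) via x @ 2.5400
    (4,5) via y @ 2.8637
    (4,6) via y @ 4.0184
    (5,6) via x @ 4.5400  # hit
  → r_1 = 4.5400
beam 2: φ=-45°, α=105°
  direction (-0.2588, 0.9659); cell (2,2); t to first gridline: x 2.8205, y 0.4969 (then +3.8637 / +1.0353)
    (2,3) via y @ 0.4969
    (2,4) via y @ 1.5322  # hit
  → r_2 = 1.5322
beam 3: φ=45°, α=195°
  direction (-0.9659, -0.2588); cell (2,2); t to first gridline: x 0.7558, y 2.0091 (then +1.0353 / +3.8637)
    (1,2) via x @ 0.7558
    (0,2) via x @ 1.7910  # hit
  → r_3 = 1.7910
beam 4: φ=90°, α=240°
  direction (-0.5000, -0.8660); cell (2,2); t to first gridline: x 1.4600, y 0.6004 (then +2.0000 / +1.1547)
    (2,1) via y @ 0.6004
    (1,1) via x @ 1.4600  # hit
  → r_4 = 1.4600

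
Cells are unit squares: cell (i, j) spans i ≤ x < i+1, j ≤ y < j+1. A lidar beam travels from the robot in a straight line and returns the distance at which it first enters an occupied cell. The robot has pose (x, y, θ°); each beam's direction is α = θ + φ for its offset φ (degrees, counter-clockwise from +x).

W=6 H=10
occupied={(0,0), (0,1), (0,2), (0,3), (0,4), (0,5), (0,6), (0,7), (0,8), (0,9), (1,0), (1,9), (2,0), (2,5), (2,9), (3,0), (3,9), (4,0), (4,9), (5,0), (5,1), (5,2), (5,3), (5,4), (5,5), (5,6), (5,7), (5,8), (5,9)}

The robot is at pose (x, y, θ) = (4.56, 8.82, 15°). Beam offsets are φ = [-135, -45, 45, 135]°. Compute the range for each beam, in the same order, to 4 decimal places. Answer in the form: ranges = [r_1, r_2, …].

beam 1: φ=-135°, α=240°
  cosα=-0.5000 sinα=-0.8660 | (4,8) | tMaxX 1.1200 tMaxY 0.9469 | tΔX 2.0000 tΔY 1.1547
    t=0.9469 [y] (4,7)
    t=1.1200 [x] (3,7)
    t=2.1016 [y] (3,6)
    t=3.1200 [x] (2,6)
    t=3.2563 [y] (2,5) — stop
  → r_1 = 3.2563
beam 2: φ=-45°, α=330°
  cosα=0.8660 sinα=-0.5000 | (4,8) | tMaxX 0.5081 tMaxY 1.6400 | tΔX 1.1547 tΔY 2.0000
    t=0.5081 [x] (5,8) — stop
  → r_2 = 0.5081
beam 3: φ=45°, α=60°
  cosα=0.5000 sinα=0.8660 | (4,8) | tMaxX 0.8800 tMaxY 0.2078 | tΔX 2.0000 tΔY 1.1547
    t=0.2078 [y] (4,9) — stop
  → r_3 = 0.2078
beam 4: φ=135°, α=150°
  cosα=-0.8660 sinα=0.5000 | (4,8) | tMaxX 0.6466 tMaxY 0.3600 | tΔX 1.1547 tΔY 2.0000
    t=0.3600 [y] (4,9) — stop
  → r_4 = 0.3600

ranges = [3.2563, 0.5081, 0.2078, 0.3600]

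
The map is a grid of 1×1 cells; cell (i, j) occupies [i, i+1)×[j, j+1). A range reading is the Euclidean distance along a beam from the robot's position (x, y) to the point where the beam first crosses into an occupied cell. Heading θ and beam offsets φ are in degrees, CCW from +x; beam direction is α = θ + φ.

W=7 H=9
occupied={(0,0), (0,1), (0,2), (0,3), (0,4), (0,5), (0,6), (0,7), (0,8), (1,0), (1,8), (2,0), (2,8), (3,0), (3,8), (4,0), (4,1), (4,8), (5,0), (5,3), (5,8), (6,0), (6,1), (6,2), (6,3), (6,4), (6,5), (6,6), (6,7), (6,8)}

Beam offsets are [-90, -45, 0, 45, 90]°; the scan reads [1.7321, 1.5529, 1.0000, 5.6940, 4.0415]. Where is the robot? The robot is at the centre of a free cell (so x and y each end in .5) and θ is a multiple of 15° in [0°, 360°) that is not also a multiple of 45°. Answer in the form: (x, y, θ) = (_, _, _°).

Candidates: 33 free-cell centres × 16 headings = 528 poses. Raycast each; keep the one whose scan matches to 4 dp.
  (2.5, 4.5, 105°): beam 1 = 3.6235 ≠ 1.7321 ✗
  (5.5, 1.5, 285°): beam 1 = 0.5176 ≠ 1.7321 ✗
  (4.5, 6.5, 165°): beam 1 = 1.5529 ≠ 1.7321 ✗
  (2.5, 2.5, 30°): beam 2 = 1.9319 ≠ 1.5529 ✗
  …
  (4.5, 2.5, 60°): r_1=1.7321, r_2=1.5529, r_3=1.0000, r_4=5.6940, r_5=4.0415 — all match ✓
Only this pose fits every beam.

(x, y, θ) = (4.5, 2.5, 60°)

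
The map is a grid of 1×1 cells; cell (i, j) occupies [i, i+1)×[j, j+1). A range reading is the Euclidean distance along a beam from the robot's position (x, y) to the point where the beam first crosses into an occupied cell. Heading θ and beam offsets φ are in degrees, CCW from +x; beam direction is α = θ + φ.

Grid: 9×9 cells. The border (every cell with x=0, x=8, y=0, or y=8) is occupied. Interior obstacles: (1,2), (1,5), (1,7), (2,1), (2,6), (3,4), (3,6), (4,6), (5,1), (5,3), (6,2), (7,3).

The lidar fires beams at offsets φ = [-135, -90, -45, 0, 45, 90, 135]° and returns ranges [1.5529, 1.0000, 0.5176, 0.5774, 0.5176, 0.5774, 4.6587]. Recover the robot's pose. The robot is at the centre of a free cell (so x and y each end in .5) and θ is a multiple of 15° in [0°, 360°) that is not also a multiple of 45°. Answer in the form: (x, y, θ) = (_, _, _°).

Candidates: 37 free-cell centres × 16 headings = 592 poses. Raycast each; keep the one whose scan matches to 4 dp.
  (6.5, 1.5, 150°): beam 2 = 0.5774 ≠ 1.0000 ✗
  (5.5, 6.5, 165°): beam 1 = 2.8868 ≠ 1.5529 ✗
  (7.5, 7.5, 105°): beam 1 = 0.5774 ≠ 1.5529 ✗
  …
  (1.5, 3.5, 210°): r_1=1.5529, r_2=1.0000, r_3=0.5176, r_4=0.5774, r_5=0.5176, r_6=0.5774, r_7=4.6587 — all match ✓
Unique over the lattice → pose = (1.5, 3.5, 210°).

(x, y, θ) = (1.5, 3.5, 210°)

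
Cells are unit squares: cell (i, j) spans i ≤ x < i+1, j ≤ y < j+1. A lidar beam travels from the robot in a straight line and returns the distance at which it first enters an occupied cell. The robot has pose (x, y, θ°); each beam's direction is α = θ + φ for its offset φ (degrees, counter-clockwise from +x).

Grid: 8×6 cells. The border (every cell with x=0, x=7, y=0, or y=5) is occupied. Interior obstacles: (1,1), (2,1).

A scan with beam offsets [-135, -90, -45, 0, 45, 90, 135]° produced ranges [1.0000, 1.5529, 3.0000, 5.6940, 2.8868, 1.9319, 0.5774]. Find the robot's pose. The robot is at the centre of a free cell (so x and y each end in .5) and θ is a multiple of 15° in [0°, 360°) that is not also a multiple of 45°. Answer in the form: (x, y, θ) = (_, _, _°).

(x, y, θ) = (6.5, 3.5, 195°)

Enumerate (i+0.5, j+0.5, θ) over the 22 free cells and 16 admissible headings. For each, cast all 7 beams and compare to the given ranges.
  (1.5, 3.5, 240°): beam 1 = 1.5529 ≠ 1.0000 ✗
  (5.5, 4.5, 150°): beam 1 = 1.5529 ≠ 1.0000 ✗
  (5.5, 2.5, 240°): beam 1 = 2.5882 ≠ 1.0000 ✗
  (3.5, 4.5, 15°): beam 1 = 2.8868 ≠ 1.0000 ✗
  (4.5, 4.5, 210°): beam 1 = 0.5176 ≠ 1.0000 ✗
  …
  (6.5, 3.5, 195°): r_1=1.0000, r_2=1.5529, r_3=3.0000, r_4=5.6940, r_5=2.8868, r_6=1.9319, r_7=0.5774 — all match ✓
Unique over the lattice → pose = (6.5, 3.5, 195°).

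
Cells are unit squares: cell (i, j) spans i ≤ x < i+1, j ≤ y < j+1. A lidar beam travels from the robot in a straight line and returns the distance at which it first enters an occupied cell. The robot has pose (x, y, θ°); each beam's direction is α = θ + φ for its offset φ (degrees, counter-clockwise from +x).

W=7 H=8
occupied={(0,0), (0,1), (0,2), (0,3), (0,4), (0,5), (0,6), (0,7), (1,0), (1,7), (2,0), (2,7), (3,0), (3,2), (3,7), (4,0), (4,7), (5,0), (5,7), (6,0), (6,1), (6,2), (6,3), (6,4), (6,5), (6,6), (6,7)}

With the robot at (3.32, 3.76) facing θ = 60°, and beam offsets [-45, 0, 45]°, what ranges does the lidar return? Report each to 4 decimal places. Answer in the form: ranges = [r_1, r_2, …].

beam 1: φ=-45°, α=15°
  direction (0.9659, 0.2588); cell (3,3); t to first gridline: x 0.7040, y 0.9273 (then +1.0353 / +3.8637)
    (4,3) via x @ 0.7040
    (4,4) via y @ 0.9273
    (5,4) via x @ 1.7393
    (6,4) via x @ 2.7745  # hit
  → r_1 = 2.7745
beam 2: φ=0°, α=60°
  direction (0.5000, 0.8660); cell (3,3); t to first gridline: x 1.3600, y 0.2771 (then +2.0000 / +1.1547)
    (3,4) via y @ 0.2771
    (4,4) via x @ 1.3600
    (4,5) via y @ 1.4318
    (4,6) via y @ 2.5865
    (5,6) via x @ 3.3600
    (5,7) via y @ 3.7412  # hit
  → r_2 = 3.7412
beam 3: φ=45°, α=105°
  direction (-0.2588, 0.9659); cell (3,3); t to first gridline: x 1.2364, y 0.2485 (then +3.8637 / +1.0353)
    (3,4) via y @ 0.2485
    (2,4) via x @ 1.2364
    (2,5) via y @ 1.2837
    (2,6) via y @ 2.3190
    (2,7) via y @ 3.3543  # hit
  → r_3 = 3.3543

ranges = [2.7745, 3.7412, 3.3543]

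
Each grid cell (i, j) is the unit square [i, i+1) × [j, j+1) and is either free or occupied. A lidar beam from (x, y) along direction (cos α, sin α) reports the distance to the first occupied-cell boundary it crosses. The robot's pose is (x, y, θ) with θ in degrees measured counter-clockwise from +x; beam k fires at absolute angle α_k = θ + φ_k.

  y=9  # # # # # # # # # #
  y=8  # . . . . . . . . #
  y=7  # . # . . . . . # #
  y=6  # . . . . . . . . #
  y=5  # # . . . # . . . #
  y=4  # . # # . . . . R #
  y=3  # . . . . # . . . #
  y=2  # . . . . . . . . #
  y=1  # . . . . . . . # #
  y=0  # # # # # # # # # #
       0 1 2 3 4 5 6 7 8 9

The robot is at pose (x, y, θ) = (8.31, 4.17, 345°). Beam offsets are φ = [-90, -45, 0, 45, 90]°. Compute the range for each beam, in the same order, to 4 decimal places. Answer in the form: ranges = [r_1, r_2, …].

beam 1: φ=-90°, α=255°
  d=(-0.2588,-0.9659)  start (8,4)  tX=1.1977 tY=0.1760  stride 1/|dx|=3.8637 1/|dy|=1.0353
    cross y-line → (8,3), t=0.1760
    cross x-line → (7,3), t=1.1977
    cross y-line → (7,2), t=1.2113
    cross y-line → (7,1), t=2.2465
    cross y-line → (7,0), t=3.2818 (wall)
  → r_1 = 3.2818
beam 2: φ=-45°, α=300°
  d=(0.5000,-0.8660)  start (8,4)  tX=1.3800 tY=0.1963  stride 1/|dx|=2.0000 1/|dy|=1.1547
    cross y-line → (8,3), t=0.1963
    cross y-line → (8,2), t=1.3510
    cross x-line → (9,2), t=1.3800 (wall)
  → r_2 = 1.3800
beam 3: φ=0°, α=345°
  d=(0.9659,-0.2588)  start (8,4)  tX=0.7143 tY=0.6568  stride 1/|dx|=1.0353 1/|dy|=3.8637
    cross y-line → (8,3), t=0.6568
    cross x-line → (9,3), t=0.7143 (wall)
  → r_3 = 0.7143
beam 4: φ=45°, α=30°
  d=(0.8660,0.5000)  start (8,4)  tX=0.7967 tY=1.6600  stride 1/|dx|=1.1547 1/|dy|=2.0000
    cross x-line → (9,4), t=0.7967 (wall)
  → r_4 = 0.7967
beam 5: φ=90°, α=75°
  d=(0.2588,0.9659)  start (8,4)  tX=2.6660 tY=0.8593  stride 1/|dx|=3.8637 1/|dy|=1.0353
    cross y-line → (8,5), t=0.8593
    cross y-line → (8,6), t=1.8946
    cross x-line → (9,6), t=2.6660 (wall)
  → r_5 = 2.6660

ranges = [3.2818, 1.3800, 0.7143, 0.7967, 2.6660]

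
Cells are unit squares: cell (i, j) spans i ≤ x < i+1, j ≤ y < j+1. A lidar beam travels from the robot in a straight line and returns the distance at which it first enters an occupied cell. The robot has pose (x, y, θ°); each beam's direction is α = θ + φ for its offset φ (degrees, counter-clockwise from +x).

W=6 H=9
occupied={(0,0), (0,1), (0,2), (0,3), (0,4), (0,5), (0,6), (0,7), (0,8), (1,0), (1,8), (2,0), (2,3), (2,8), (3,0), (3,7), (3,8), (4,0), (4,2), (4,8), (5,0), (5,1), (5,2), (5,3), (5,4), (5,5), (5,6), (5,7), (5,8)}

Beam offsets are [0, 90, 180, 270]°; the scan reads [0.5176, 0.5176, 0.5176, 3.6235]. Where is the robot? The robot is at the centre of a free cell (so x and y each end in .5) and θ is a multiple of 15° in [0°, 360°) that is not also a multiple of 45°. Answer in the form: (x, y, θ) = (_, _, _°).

(x, y, θ) = (4.5, 1.5, 255°)

Candidates: 25 free-cell centres × 16 headings = 400 poses. Raycast each; keep the one whose scan matches to 4 dp.
  (2.5, 2.5, 195°): beam 1 = 1.5529 ≠ 0.5176 ✗
  (4.5, 4.5, 150°): beam 1 = 4.0415 ≠ 0.5176 ✗
  (1.5, 2.5, 120°): beam 1 = 1.0000 ≠ 0.5176 ✗
  (3.5, 5.5, 60°): beam 1 = 2.8868 ≠ 0.5176 ✗
  …
  (4.5, 1.5, 255°): r_1=0.5176, r_2=0.5176, r_3=0.5176, r_4=3.6235 — all match ✓
Only this pose fits every beam.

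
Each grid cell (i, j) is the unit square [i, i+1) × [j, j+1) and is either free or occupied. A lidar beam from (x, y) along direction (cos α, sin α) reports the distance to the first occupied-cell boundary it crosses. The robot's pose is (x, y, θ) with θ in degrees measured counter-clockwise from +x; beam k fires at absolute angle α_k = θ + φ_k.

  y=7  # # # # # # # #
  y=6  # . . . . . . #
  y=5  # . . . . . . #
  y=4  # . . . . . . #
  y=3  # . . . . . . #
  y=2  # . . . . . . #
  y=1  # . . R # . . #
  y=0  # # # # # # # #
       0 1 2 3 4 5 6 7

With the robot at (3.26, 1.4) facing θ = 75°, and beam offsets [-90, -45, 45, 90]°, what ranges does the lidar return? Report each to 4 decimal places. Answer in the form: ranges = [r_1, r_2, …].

ranges = [0.7661, 0.8545, 4.5200, 2.3397]

beam 1: φ=-90°, α=345°
  dir = (cos 345°, sin 345°) = (0.9659, -0.2588); from cell (3,1)
  next x-line at t=0.7661, next y-line at t=1.5455; Δt_x=1.0353, Δt_y=3.8637
    x: enter (4,1) at t=0.7661 ← occupied
  → r_1 = 0.7661
beam 2: φ=-45°, α=30°
  dir = (cos 30°, sin 30°) = (0.8660, 0.5000); from cell (3,1)
  next x-line at t=0.8545, next y-line at t=1.2000; Δt_x=1.1547, Δt_y=2.0000
    x: enter (4,1) at t=0.8545 ← occupied
  → r_2 = 0.8545
beam 3: φ=45°, α=120°
  dir = (cos 120°, sin 120°) = (-0.5000, 0.8660); from cell (3,1)
  next x-line at t=0.5200, next y-line at t=0.6928; Δt_x=2.0000, Δt_y=1.1547
    x: enter (2,1) at t=0.5200
    y: enter (2,2) at t=0.6928
    y: enter (2,3) at t=1.8475
    x: enter (1,3) at t=2.5200
    y: enter (1,4) at t=3.0022
    y: enter (1,5) at t=4.1569
    x: enter (0,5) at t=4.5200 ← occupied
  → r_3 = 4.5200
beam 4: φ=90°, α=165°
  dir = (cos 165°, sin 165°) = (-0.9659, 0.2588); from cell (3,1)
  next x-line at t=0.2692, next y-line at t=2.3182; Δt_x=1.0353, Δt_y=3.8637
    x: enter (2,1) at t=0.2692
    x: enter (1,1) at t=1.3044
    y: enter (1,2) at t=2.3182
    x: enter (0,2) at t=2.3397 ← occupied
  → r_4 = 2.3397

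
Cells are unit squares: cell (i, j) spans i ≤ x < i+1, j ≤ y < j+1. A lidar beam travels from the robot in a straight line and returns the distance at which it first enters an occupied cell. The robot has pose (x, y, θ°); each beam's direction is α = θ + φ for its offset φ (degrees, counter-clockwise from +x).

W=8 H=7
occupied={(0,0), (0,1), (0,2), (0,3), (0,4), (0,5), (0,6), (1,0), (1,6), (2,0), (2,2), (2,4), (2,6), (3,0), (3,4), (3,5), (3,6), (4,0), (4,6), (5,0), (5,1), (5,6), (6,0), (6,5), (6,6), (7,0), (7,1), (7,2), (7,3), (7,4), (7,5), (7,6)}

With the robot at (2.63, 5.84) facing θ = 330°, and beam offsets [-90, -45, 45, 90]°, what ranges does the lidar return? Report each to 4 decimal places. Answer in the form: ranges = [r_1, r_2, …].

ranges = [0.9699, 0.8696, 0.3831, 0.1848]

beam 1: φ=-90°, α=240°
  d=(-0.5000,-0.8660)  start (2,5)  tX=1.2600 tY=0.9699  stride 1/|dx|=2.0000 1/|dy|=1.1547
    cross y-line → (2,4), t=0.9699 (wall)
  → r_1 = 0.9699
beam 2: φ=-45°, α=285°
  d=(0.2588,-0.9659)  start (2,5)  tX=1.4296 tY=0.8696  stride 1/|dx|=3.8637 1/|dy|=1.0353
    cross y-line → (2,4), t=0.8696 (wall)
  → r_2 = 0.8696
beam 3: φ=45°, α=15°
  d=(0.9659,0.2588)  start (2,5)  tX=0.3831 tY=0.6182  stride 1/|dx|=1.0353 1/|dy|=3.8637
    cross x-line → (3,5), t=0.3831 (wall)
  → r_3 = 0.3831
beam 4: φ=90°, α=60°
  d=(0.5000,0.8660)  start (2,5)  tX=0.7400 tY=0.1848  stride 1/|dx|=2.0000 1/|dy|=1.1547
    cross y-line → (2,6), t=0.1848 (wall)
  → r_4 = 0.1848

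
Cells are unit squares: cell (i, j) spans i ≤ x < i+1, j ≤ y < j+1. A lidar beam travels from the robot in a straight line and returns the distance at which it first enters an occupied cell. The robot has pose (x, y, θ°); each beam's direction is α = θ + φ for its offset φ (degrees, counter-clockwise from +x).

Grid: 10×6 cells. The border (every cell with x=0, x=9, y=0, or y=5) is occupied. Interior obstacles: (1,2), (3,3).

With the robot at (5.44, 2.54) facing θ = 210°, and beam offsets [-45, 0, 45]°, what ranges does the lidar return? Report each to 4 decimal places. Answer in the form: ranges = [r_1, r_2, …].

ranges = [1.7773, 3.0800, 1.5943]

beam 1: φ=-45°, α=165°
  direction (-0.9659, 0.2588); cell (5,2); t to first gridline: x 0.4555, y 1.7773 (then +1.0353 / +3.8637)
    (4,2) via x @ 0.4555
    (3,2) via x @ 1.4908
    (3,3) via y @ 1.7773  # hit
  → r_1 = 1.7773
beam 2: φ=0°, α=210°
  direction (-0.8660, -0.5000); cell (5,2); t to first gridline: x 0.5081, y 1.0800 (then +1.1547 / +2.0000)
    (4,2) via x @ 0.5081
    (4,1) via y @ 1.0800
    (3,1) via x @ 1.6628
    (2,1) via x @ 2.8175
    (2,0) via y @ 3.0800  # hit
  → r_2 = 3.0800
beam 3: φ=45°, α=255°
  direction (-0.2588, -0.9659); cell (5,2); t to first gridline: x 1.7000, y 0.5590 (then +3.8637 / +1.0353)
    (5,1) via y @ 0.5590
    (5,0) via y @ 1.5943  # hit
  → r_3 = 1.5943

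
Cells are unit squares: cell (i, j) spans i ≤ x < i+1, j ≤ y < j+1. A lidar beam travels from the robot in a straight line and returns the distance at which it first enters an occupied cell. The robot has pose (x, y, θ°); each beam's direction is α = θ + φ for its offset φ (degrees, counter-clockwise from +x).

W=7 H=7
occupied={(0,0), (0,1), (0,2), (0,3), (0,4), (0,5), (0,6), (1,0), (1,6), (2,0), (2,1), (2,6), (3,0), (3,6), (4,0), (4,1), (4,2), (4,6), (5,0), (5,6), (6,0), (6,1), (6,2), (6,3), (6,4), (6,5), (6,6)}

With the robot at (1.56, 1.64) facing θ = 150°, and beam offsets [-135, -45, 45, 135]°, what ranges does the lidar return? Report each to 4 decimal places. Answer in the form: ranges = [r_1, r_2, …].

beam 1: φ=-135°, α=15°
  d=(0.9659,0.2588)  start (1,1)  tX=0.4555 tY=1.3909  stride 1/|dx|=1.0353 1/|dy|=3.8637
    cross x-line → (2,1), t=0.4555 (wall)
  → r_1 = 0.4555
beam 2: φ=-45°, α=105°
  d=(-0.2588,0.9659)  start (1,1)  tX=2.1637 tY=0.3727  stride 1/|dx|=3.8637 1/|dy|=1.0353
    cross y-line → (1,2), t=0.3727
    cross y-line → (1,3), t=1.4080
    cross x-line → (0,3), t=2.1637 (wall)
  → r_2 = 2.1637
beam 3: φ=45°, α=195°
  d=(-0.9659,-0.2588)  start (1,1)  tX=0.5798 tY=2.4728  stride 1/|dx|=1.0353 1/|dy|=3.8637
    cross x-line → (0,1), t=0.5798 (wall)
  → r_3 = 0.5798
beam 4: φ=135°, α=285°
  d=(0.2588,-0.9659)  start (1,1)  tX=1.7000 tY=0.6626  stride 1/|dx|=3.8637 1/|dy|=1.0353
    cross y-line → (1,0), t=0.6626 (wall)
  → r_4 = 0.6626

ranges = [0.4555, 2.1637, 0.5798, 0.6626]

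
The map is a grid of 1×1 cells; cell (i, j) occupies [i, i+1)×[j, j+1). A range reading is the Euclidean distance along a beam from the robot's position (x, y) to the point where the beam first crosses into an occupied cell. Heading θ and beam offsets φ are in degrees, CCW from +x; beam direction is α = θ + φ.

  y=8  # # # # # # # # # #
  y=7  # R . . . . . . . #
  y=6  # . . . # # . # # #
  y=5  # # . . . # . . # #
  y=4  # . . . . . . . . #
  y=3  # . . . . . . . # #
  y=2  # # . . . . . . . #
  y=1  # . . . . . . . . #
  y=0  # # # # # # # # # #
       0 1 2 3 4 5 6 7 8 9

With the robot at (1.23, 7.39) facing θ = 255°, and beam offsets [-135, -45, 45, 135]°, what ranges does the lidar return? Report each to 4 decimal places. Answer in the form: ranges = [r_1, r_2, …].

ranges = [0.4600, 0.2656, 7.3785, 1.2200]

beam 1: φ=-135°, α=120°
  direction (-0.5000, 0.8660); cell (1,7); t to first gridline: x 0.4600, y 0.7044 (then +2.0000 / +1.1547)
    (0,7) via x @ 0.4600  # hit
  → r_1 = 0.4600
beam 2: φ=-45°, α=210°
  direction (-0.8660, -0.5000); cell (1,7); t to first gridline: x 0.2656, y 0.7800 (then +1.1547 / +2.0000)
    (0,7) via x @ 0.2656  # hit
  → r_2 = 0.2656
beam 3: φ=45°, α=300°
  direction (0.5000, -0.8660); cell (1,7); t to first gridline: x 1.5400, y 0.4503 (then +2.0000 / +1.1547)
    (1,6) via y @ 0.4503
    (2,6) via x @ 1.5400
    (2,5) via y @ 1.6050
    (2,4) via y @ 2.7597
    (3,4) via x @ 3.5400
    (3,3) via y @ 3.9144
    (3,2) via y @ 5.0691
    (4,2) via x @ 5.5400
    (4,1) via y @ 6.2238
    (4,0) via y @ 7.3785  # hit
  → r_3 = 7.3785
beam 4: φ=135°, α=30°
  direction (0.8660, 0.5000); cell (1,7); t to first gridline: x 0.8891, y 1.2200 (then +1.1547 / +2.0000)
    (2,7) via x @ 0.8891
    (2,8) via y @ 1.2200  # hit
  → r_4 = 1.2200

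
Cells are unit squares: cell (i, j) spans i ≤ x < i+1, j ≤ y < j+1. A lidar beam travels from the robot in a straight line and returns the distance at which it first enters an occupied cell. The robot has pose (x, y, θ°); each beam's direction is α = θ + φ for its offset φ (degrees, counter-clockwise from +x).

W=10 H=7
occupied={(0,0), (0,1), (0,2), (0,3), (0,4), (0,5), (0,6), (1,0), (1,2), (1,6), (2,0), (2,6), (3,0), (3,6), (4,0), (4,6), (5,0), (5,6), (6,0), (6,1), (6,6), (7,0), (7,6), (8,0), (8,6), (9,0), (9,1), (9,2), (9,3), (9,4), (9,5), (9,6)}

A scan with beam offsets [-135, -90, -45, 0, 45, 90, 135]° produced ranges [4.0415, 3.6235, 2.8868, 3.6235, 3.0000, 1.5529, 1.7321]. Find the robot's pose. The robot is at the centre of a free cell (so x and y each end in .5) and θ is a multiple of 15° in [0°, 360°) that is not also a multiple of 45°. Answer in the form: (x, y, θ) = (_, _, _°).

Candidates: 38 free-cell centres × 16 headings = 608 poses. Raycast each; keep the one whose scan matches to 4 dp.
  (5.5, 5.5, 300°): beam 1 = 1.9319 ≠ 4.0415 ✗
  (4.5, 3.5, 15°): beam 1 = 2.8868 ≠ 4.0415 ✗
  (2.5, 4.5, 30°): beam 1 = 1.9319 ≠ 4.0415 ✗
  (7.5, 2.5, 195°): beam 1 = 3.0000 ≠ 4.0415 ✗
  …
  (5.5, 4.5, 345°): r_1=4.0415, r_2=3.6235, r_3=2.8868, r_4=3.6235, r_5=3.0000, r_6=1.5529, r_7=1.7321 — all match ✓
No second candidate reproduces the full scan.

(x, y, θ) = (5.5, 4.5, 345°)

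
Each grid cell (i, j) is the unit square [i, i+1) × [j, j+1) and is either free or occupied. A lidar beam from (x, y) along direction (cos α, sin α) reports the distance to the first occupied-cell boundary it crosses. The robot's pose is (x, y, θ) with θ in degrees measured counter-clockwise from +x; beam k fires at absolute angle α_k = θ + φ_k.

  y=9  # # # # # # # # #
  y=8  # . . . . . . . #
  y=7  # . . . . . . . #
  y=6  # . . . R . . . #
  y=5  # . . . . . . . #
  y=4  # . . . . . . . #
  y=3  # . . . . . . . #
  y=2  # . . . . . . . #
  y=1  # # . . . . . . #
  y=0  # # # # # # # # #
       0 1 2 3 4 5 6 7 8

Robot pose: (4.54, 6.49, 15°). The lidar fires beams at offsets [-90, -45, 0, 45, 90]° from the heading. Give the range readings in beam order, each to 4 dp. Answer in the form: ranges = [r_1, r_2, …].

ranges = [5.6837, 3.9953, 3.5821, 2.8983, 2.5985]

beam 1: φ=-90°, α=285°
  cosα=0.2588 sinα=-0.9659 | (4,6) | tMaxX 1.7773 tMaxY 0.5073 | tΔX 3.8637 tΔY 1.0353
    t=0.5073 [y] (4,5)
    t=1.5426 [y] (4,4)
    t=1.7773 [x] (5,4)
    t=2.5778 [y] (5,3)
    t=3.6131 [y] (5,2)
    t=4.6484 [y] (5,1)
    t=5.6410 [x] (6,1)
    t=5.6837 [y] (6,0) — stop
  → r_1 = 5.6837
beam 2: φ=-45°, α=330°
  cosα=0.8660 sinα=-0.5000 | (4,6) | tMaxX 0.5312 tMaxY 0.9800 | tΔX 1.1547 tΔY 2.0000
    t=0.5312 [x] (5,6)
    t=0.9800 [y] (5,5)
    t=1.6859 [x] (6,5)
    t=2.8406 [x] (7,5)
    t=2.9800 [y] (7,4)
    t=3.9953 [x] (8,4) — stop
  → r_2 = 3.9953
beam 3: φ=0°, α=15°
  cosα=0.9659 sinα=0.2588 | (4,6) | tMaxX 0.4762 tMaxY 1.9705 | tΔX 1.0353 tΔY 3.8637
    t=0.4762 [x] (5,6)
    t=1.5115 [x] (6,6)
    t=1.9705 [y] (6,7)
    t=2.5468 [x] (7,7)
    t=3.5821 [x] (8,7) — stop
  → r_3 = 3.5821
beam 4: φ=45°, α=60°
  cosα=0.5000 sinα=0.8660 | (4,6) | tMaxX 0.9200 tMaxY 0.5889 | tΔX 2.0000 tΔY 1.1547
    t=0.5889 [y] (4,7)
    t=0.9200 [x] (5,7)
    t=1.7436 [y] (5,8)
    t=2.8983 [y] (5,9) — stop
  → r_4 = 2.8983
beam 5: φ=90°, α=105°
  cosα=-0.2588 sinα=0.9659 | (4,6) | tMaxX 2.0864 tMaxY 0.5280 | tΔX 3.8637 tΔY 1.0353
    t=0.5280 [y] (4,7)
    t=1.5633 [y] (4,8)
    t=2.0864 [x] (3,8)
    t=2.5985 [y] (3,9) — stop
  → r_5 = 2.5985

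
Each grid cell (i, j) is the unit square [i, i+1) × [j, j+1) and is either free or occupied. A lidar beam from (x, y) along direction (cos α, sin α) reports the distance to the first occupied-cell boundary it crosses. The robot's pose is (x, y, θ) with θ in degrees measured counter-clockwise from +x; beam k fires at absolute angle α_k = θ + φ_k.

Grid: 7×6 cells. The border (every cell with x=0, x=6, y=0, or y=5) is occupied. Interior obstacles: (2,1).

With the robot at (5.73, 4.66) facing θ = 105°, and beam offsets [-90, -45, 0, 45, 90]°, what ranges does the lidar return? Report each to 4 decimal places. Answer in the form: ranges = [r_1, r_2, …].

beam 1: φ=-90°, α=15°
  direction (0.9659, 0.2588); cell (5,4); t to first gridline: x 0.2795, y 1.3137 (then +1.0353 / +3.8637)
    (6,4) via x @ 0.2795  # hit
  → r_1 = 0.2795
beam 2: φ=-45°, α=60°
  direction (0.5000, 0.8660); cell (5,4); t to first gridline: x 0.5400, y 0.3926 (then +2.0000 / +1.1547)
    (5,5) via y @ 0.3926  # hit
  → r_2 = 0.3926
beam 3: φ=0°, α=105°
  direction (-0.2588, 0.9659); cell (5,4); t to first gridline: x 2.8205, y 0.3520 (then +3.8637 / +1.0353)
    (5,5) via y @ 0.3520  # hit
  → r_3 = 0.3520
beam 4: φ=45°, α=150°
  direction (-0.8660, 0.5000); cell (5,4); t to first gridline: x 0.8429, y 0.6800 (then +1.1547 / +2.0000)
    (5,5) via y @ 0.6800  # hit
  → r_4 = 0.6800
beam 5: φ=90°, α=195°
  direction (-0.9659, -0.2588); cell (5,4); t to first gridline: x 0.7558, y 2.5500 (then +1.0353 / +3.8637)
    (4,4) via x @ 0.7558
    (3,4) via x @ 1.7910
    (3,3) via y @ 2.5500
    (2,3) via x @ 2.8263
    (1,3) via x @ 3.8616
    (0,3) via x @ 4.8969  # hit
  → r_5 = 4.8969

ranges = [0.2795, 0.3926, 0.3520, 0.6800, 4.8969]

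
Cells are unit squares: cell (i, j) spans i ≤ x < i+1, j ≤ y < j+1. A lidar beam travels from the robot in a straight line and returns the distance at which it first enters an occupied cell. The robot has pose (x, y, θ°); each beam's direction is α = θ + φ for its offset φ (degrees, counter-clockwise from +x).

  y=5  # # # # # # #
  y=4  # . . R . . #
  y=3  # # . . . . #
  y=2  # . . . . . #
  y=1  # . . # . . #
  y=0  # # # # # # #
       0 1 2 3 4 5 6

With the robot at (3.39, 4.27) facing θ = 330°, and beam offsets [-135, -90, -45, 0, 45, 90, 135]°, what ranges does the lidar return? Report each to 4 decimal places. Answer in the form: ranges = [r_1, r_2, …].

beam 1: φ=-135°, α=195°
  cosα=-0.9659 sinα=-0.2588 | (3,4) | tMaxX 0.4038 tMaxY 1.0432 | tΔX 1.0353 tΔY 3.8637
    t=0.4038 [x] (2,4)
    t=1.0432 [y] (2,3)
    t=1.4390 [x] (1,3) — stop
  → r_1 = 1.4390
beam 2: φ=-90°, α=240°
  cosα=-0.5000 sinα=-0.8660 | (3,4) | tMaxX 0.7800 tMaxY 0.3118 | tΔX 2.0000 tΔY 1.1547
    t=0.3118 [y] (3,3)
    t=0.7800 [x] (2,3)
    t=1.4665 [y] (2,2)
    t=2.6212 [y] (2,1)
    t=2.7800 [x] (1,1)
    t=3.7759 [y] (1,0) — stop
  → r_2 = 3.7759
beam 3: φ=-45°, α=285°
  cosα=0.2588 sinα=-0.9659 | (3,4) | tMaxX 2.3569 tMaxY 0.2795 | tΔX 3.8637 tΔY 1.0353
    t=0.2795 [y] (3,3)
    t=1.3148 [y] (3,2)
    t=2.3501 [y] (3,1) — stop
  → r_3 = 2.3501
beam 4: φ=0°, α=330°
  cosα=0.8660 sinα=-0.5000 | (3,4) | tMaxX 0.7044 tMaxY 0.5400 | tΔX 1.1547 tΔY 2.0000
    t=0.5400 [y] (3,3)
    t=0.7044 [x] (4,3)
    t=1.8591 [x] (5,3)
    t=2.5400 [y] (5,2)
    t=3.0138 [x] (6,2) — stop
  → r_4 = 3.0138
beam 5: φ=45°, α=15°
  cosα=0.9659 sinα=0.2588 | (3,4) | tMaxX 0.6315 tMaxY 2.8205 | tΔX 1.0353 tΔY 3.8637
    t=0.6315 [x] (4,4)
    t=1.6668 [x] (5,4)
    t=2.7021 [x] (6,4) — stop
  → r_5 = 2.7021
beam 6: φ=90°, α=60°
  cosα=0.5000 sinα=0.8660 | (3,4) | tMaxX 1.2200 tMaxY 0.8429 | tΔX 2.0000 tΔY 1.1547
    t=0.8429 [y] (3,5) — stop
  → r_6 = 0.8429
beam 7: φ=135°, α=105°
  cosα=-0.2588 sinα=0.9659 | (3,4) | tMaxX 1.5068 tMaxY 0.7558 | tΔX 3.8637 tΔY 1.0353
    t=0.7558 [y] (3,5) — stop
  → r_7 = 0.7558

ranges = [1.4390, 3.7759, 2.3501, 3.0138, 2.7021, 0.8429, 0.7558]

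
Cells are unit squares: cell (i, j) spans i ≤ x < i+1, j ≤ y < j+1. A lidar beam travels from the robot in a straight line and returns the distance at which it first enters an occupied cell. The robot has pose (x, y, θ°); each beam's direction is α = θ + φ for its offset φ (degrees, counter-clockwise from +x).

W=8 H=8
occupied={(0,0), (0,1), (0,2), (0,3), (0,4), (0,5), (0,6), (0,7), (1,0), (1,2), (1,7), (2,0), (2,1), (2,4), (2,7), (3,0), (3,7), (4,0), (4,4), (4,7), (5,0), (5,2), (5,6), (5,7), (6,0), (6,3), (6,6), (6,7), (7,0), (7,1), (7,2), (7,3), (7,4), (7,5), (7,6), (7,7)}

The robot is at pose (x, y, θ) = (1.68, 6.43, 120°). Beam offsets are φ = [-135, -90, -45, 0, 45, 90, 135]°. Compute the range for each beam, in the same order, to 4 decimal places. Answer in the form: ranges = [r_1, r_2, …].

beam 1: φ=-135°, α=345°
  cosα=0.9659 sinα=-0.2588 | (1,6) | tMaxX 0.3313 tMaxY 1.6614 | tΔX 1.0353 tΔY 3.8637
    t=0.3313 [x] (2,6)
    t=1.3666 [x] (3,6)
    t=1.6614 [y] (3,5)
    t=2.4018 [x] (4,5)
    t=3.4371 [x] (5,5)
    t=4.4724 [x] (6,5)
    t=5.5077 [x] (7,5) — stop
  → r_1 = 5.5077
beam 2: φ=-90°, α=30°
  cosα=0.8660 sinα=0.5000 | (1,6) | tMaxX 0.3695 tMaxY 1.1400 | tΔX 1.1547 tΔY 2.0000
    t=0.3695 [x] (2,6)
    t=1.1400 [y] (2,7) — stop
  → r_2 = 1.1400
beam 3: φ=-45°, α=75°
  cosα=0.2588 sinα=0.9659 | (1,6) | tMaxX 1.2364 tMaxY 0.5901 | tΔX 3.8637 tΔY 1.0353
    t=0.5901 [y] (1,7) — stop
  → r_3 = 0.5901
beam 4: φ=0°, α=120°
  cosα=-0.5000 sinα=0.8660 | (1,6) | tMaxX 1.3600 tMaxY 0.6582 | tΔX 2.0000 tΔY 1.1547
    t=0.6582 [y] (1,7) — stop
  → r_4 = 0.6582
beam 5: φ=45°, α=165°
  cosα=-0.9659 sinα=0.2588 | (1,6) | tMaxX 0.7040 tMaxY 2.2023 | tΔX 1.0353 tΔY 3.8637
    t=0.7040 [x] (0,6) — stop
  → r_5 = 0.7040
beam 6: φ=90°, α=210°
  cosα=-0.8660 sinα=-0.5000 | (1,6) | tMaxX 0.7852 tMaxY 0.8600 | tΔX 1.1547 tΔY 2.0000
    t=0.7852 [x] (0,6) — stop
  → r_6 = 0.7852
beam 7: φ=135°, α=255°
  cosα=-0.2588 sinα=-0.9659 | (1,6) | tMaxX 2.6273 tMaxY 0.4452 | tΔX 3.8637 tΔY 1.0353
    t=0.4452 [y] (1,5)
    t=1.4804 [y] (1,4)
    t=2.5157 [y] (1,3)
    t=2.6273 [x] (0,3) — stop
  → r_7 = 2.6273

ranges = [5.5077, 1.1400, 0.5901, 0.6582, 0.7040, 0.7852, 2.6273]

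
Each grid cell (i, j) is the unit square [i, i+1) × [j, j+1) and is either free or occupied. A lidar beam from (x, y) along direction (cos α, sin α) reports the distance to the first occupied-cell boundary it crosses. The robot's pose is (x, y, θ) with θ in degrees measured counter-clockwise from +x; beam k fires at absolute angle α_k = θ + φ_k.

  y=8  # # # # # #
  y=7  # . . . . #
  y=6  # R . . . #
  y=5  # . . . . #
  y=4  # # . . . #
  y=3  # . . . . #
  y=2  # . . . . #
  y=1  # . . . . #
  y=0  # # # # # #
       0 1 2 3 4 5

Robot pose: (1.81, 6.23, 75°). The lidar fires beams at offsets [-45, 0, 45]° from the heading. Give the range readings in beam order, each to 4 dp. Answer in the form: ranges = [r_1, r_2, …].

beam 1: φ=-45°, α=30°
  dir = (cos 30°, sin 30°) = (0.8660, 0.5000); from cell (1,6)
  next x-line at t=0.2194, next y-line at t=1.5400; Δt_x=1.1547, Δt_y=2.0000
    x: enter (2,6) at t=0.2194
    x: enter (3,6) at t=1.3741
    y: enter (3,7) at t=1.5400
    x: enter (4,7) at t=2.5288
    y: enter (4,8) at t=3.5400 ← occupied
  → r_1 = 3.5400
beam 2: φ=0°, α=75°
  dir = (cos 75°, sin 75°) = (0.2588, 0.9659); from cell (1,6)
  next x-line at t=0.7341, next y-line at t=0.7972; Δt_x=3.8637, Δt_y=1.0353
    x: enter (2,6) at t=0.7341
    y: enter (2,7) at t=0.7972
    y: enter (2,8) at t=1.8324 ← occupied
  → r_2 = 1.8324
beam 3: φ=45°, α=120°
  dir = (cos 120°, sin 120°) = (-0.5000, 0.8660); from cell (1,6)
  next x-line at t=1.6200, next y-line at t=0.8891; Δt_x=2.0000, Δt_y=1.1547
    y: enter (1,7) at t=0.8891
    x: enter (0,7) at t=1.6200 ← occupied
  → r_3 = 1.6200

ranges = [3.5400, 1.8324, 1.6200]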